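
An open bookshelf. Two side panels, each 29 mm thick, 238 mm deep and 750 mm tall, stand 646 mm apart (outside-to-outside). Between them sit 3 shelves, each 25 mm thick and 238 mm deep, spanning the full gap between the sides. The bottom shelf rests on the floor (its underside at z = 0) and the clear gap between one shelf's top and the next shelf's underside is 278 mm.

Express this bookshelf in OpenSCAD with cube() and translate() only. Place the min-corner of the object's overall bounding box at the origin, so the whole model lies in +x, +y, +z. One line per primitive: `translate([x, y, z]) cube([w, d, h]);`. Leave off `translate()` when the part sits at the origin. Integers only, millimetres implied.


cube([29, 238, 750]);
translate([617, 0, 0]) cube([29, 238, 750]);
translate([29, 0, 0]) cube([588, 238, 25]);
translate([29, 0, 303]) cube([588, 238, 25]);
translate([29, 0, 606]) cube([588, 238, 25]);


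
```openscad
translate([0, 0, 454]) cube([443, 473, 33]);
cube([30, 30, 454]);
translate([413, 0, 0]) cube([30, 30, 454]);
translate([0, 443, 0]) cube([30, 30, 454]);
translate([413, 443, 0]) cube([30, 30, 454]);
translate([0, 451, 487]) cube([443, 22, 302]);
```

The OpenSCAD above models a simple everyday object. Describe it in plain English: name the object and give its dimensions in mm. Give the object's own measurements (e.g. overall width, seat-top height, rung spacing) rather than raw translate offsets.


A chair. The seat is a 443×473×33 mm slab with its top at z = 487 mm, on four 30×30 mm corner legs (flush with the seat edges, standing on z = 0). A flat backrest 22 mm thick, 302 mm tall, spans the full seat width and rises from the seat top along its +y edge, rear face flush with the rear of the seat.


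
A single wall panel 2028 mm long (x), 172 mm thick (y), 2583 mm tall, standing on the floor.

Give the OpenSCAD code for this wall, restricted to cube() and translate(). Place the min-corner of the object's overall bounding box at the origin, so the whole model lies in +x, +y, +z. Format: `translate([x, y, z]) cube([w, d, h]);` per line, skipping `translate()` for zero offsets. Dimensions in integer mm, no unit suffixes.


cube([2028, 172, 2583]);


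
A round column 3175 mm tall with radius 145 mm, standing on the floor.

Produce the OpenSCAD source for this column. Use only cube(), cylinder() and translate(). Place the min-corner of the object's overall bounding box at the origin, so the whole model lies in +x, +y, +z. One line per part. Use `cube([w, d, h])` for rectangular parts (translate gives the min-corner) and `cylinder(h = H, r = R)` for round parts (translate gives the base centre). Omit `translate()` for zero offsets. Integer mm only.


translate([145, 145, 0]) cylinder(h = 3175, r = 145);


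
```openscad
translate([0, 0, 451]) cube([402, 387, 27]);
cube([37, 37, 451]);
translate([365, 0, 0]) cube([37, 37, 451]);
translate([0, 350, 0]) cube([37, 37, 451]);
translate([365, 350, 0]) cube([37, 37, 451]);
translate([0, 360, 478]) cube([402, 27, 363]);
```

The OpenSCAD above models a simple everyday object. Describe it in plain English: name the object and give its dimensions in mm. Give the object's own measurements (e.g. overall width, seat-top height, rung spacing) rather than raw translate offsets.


A chair. The seat is a 402×387×27 mm slab with its top at z = 478 mm, on four 37×37 mm corner legs (flush with the seat edges, standing on z = 0). A flat backrest 27 mm thick, 363 mm tall, spans the full seat width and rises from the seat top along its +y edge, rear face flush with the rear of the seat.


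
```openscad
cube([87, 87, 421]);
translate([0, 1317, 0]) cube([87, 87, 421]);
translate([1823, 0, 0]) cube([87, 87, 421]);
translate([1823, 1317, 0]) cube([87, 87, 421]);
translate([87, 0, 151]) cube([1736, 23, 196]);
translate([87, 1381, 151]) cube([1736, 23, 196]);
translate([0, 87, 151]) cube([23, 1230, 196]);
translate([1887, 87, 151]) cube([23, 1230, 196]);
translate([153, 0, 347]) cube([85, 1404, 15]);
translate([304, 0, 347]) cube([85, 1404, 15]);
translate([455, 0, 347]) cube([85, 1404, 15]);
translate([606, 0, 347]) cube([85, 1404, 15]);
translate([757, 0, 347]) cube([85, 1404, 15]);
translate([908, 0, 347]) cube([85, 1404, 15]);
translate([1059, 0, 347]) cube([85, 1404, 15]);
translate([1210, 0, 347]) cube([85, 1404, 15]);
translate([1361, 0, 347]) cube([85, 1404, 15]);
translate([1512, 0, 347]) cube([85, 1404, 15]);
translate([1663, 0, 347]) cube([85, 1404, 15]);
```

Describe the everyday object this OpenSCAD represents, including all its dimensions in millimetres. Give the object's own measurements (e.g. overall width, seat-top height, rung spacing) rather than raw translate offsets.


A bed frame 1910 mm long (x) by 1404 mm wide (y). Four 87×87 mm corner posts, 421 mm tall, at the corners of the footprint. Four rails of 23 mm thickness and 196 mm height run between adjacent posts with their undersides at z = 151 mm, their outer faces flush with the outside of the frame (the two x-running rails run between the posts' inner faces; the two y-running rails run between the posts' inner faces). 11 slats, each 85 mm wide (x) and 15 mm thick, lie across the top of the two x-running rails, running the full 1404 mm width of the frame in y; along x they sit between the end posts with a 66 mm gap after the −x posts and between neighbouring slats, leaving 75 mm before the +x posts.


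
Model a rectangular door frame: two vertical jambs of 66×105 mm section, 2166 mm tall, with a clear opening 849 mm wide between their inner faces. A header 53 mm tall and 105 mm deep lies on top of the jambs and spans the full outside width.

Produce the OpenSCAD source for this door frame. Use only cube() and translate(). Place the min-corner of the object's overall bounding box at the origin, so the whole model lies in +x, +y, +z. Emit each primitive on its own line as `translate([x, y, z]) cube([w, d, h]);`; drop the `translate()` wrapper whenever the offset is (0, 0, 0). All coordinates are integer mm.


cube([66, 105, 2166]);
translate([915, 0, 0]) cube([66, 105, 2166]);
translate([0, 0, 2166]) cube([981, 105, 53]);


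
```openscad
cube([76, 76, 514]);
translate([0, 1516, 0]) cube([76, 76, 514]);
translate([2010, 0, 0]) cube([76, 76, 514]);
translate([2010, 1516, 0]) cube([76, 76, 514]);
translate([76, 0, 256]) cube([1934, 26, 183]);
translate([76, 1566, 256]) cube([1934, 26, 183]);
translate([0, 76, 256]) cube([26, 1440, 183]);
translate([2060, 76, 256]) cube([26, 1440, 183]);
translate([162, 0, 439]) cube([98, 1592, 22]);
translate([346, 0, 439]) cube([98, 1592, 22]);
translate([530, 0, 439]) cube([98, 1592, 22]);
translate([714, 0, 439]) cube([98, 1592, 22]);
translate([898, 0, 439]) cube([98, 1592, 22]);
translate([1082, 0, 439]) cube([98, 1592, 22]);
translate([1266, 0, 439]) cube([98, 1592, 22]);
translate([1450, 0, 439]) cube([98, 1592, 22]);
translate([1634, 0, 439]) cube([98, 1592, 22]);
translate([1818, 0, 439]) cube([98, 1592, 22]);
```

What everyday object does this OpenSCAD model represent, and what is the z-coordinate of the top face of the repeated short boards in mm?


A bed frame. The slat-top height is 461 mm.

Four posts, four rails, and a row of slats — a bed frame. Slats sit on the rails at z = 256 + 183 = 439; with slat thickness 22, the top is 461 mm.


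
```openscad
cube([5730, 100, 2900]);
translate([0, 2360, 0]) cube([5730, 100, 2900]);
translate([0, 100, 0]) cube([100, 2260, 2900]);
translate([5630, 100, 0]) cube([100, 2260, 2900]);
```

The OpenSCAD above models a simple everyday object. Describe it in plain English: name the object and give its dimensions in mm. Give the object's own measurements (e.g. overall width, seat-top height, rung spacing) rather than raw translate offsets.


The wall frame of a small rectangular building: four walls, each 2900 mm tall and 100 mm thick, enclosing a footprint 5730 mm (x) by 2460 mm (y) outside-to-outside, with no floor or roof. The front and back walls (the −y and +y sides) span the full width; the two side walls fit between them.


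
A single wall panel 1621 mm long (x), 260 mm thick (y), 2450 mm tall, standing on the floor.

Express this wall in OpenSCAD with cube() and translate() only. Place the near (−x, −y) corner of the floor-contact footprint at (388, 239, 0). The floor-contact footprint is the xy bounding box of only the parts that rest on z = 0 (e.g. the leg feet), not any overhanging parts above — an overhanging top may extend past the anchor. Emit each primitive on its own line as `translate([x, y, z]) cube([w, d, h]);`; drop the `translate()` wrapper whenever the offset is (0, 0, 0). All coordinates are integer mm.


translate([388, 239, 0]) cube([1621, 260, 2450]);


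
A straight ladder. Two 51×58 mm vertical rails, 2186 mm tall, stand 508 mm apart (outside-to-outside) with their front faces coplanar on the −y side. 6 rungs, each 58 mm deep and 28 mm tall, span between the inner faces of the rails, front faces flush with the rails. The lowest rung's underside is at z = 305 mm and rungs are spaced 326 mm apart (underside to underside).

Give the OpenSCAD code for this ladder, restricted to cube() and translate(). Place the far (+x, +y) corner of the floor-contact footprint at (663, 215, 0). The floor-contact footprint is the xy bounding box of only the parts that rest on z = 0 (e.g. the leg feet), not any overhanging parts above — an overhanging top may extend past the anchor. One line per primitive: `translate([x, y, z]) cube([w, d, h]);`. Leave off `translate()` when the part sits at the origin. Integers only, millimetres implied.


// rung span = 508 - 2*51 = 406
// rung[k] z = 305 + k*326
translate([155, 157, 0]) cube([51, 58, 2186]);
translate([612, 157, 0]) cube([51, 58, 2186]);
translate([206, 157, 305]) cube([406, 58, 28]);
translate([206, 157, 631]) cube([406, 58, 28]);
translate([206, 157, 957]) cube([406, 58, 28]);
translate([206, 157, 1283]) cube([406, 58, 28]);
translate([206, 157, 1609]) cube([406, 58, 28]);
translate([206, 157, 1935]) cube([406, 58, 28]);


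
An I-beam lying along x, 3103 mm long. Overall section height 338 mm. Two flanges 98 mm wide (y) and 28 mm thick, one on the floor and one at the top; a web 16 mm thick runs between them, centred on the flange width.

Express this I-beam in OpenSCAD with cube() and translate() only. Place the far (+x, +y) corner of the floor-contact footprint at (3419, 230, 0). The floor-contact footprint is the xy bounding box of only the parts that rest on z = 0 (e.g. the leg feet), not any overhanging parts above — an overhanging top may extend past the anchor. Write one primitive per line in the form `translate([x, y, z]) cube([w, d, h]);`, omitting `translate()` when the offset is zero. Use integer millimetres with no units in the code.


translate([316, 132, 0]) cube([3103, 98, 28]);
translate([316, 173, 28]) cube([3103, 16, 282]);
translate([316, 132, 310]) cube([3103, 98, 28]);


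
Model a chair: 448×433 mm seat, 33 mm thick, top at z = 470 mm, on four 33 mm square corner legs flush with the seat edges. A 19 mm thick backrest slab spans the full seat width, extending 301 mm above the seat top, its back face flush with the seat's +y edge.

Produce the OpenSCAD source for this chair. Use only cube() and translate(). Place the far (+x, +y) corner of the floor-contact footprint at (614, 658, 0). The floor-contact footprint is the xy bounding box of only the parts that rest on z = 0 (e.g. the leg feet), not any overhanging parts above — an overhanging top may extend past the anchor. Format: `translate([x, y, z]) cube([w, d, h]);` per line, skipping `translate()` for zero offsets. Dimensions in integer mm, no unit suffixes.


translate([166, 225, 437]) cube([448, 433, 33]);
translate([166, 225, 0]) cube([33, 33, 437]);
translate([581, 225, 0]) cube([33, 33, 437]);
translate([166, 625, 0]) cube([33, 33, 437]);
translate([581, 625, 0]) cube([33, 33, 437]);
translate([166, 639, 470]) cube([448, 19, 301]);


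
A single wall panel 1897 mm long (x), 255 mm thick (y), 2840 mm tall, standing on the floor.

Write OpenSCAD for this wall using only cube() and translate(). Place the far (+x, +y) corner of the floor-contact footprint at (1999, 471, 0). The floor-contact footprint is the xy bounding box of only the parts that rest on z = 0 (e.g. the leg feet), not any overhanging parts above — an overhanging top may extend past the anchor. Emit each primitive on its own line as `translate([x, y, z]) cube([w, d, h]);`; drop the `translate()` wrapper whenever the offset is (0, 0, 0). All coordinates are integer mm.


translate([102, 216, 0]) cube([1897, 255, 2840]);


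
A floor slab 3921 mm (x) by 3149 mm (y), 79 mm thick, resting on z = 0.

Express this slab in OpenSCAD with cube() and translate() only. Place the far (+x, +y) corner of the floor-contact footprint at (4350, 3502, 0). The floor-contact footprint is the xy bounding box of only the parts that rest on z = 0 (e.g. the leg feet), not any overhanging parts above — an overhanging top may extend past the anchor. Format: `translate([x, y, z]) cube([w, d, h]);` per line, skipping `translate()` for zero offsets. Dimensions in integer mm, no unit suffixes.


translate([429, 353, 0]) cube([3921, 3149, 79]);


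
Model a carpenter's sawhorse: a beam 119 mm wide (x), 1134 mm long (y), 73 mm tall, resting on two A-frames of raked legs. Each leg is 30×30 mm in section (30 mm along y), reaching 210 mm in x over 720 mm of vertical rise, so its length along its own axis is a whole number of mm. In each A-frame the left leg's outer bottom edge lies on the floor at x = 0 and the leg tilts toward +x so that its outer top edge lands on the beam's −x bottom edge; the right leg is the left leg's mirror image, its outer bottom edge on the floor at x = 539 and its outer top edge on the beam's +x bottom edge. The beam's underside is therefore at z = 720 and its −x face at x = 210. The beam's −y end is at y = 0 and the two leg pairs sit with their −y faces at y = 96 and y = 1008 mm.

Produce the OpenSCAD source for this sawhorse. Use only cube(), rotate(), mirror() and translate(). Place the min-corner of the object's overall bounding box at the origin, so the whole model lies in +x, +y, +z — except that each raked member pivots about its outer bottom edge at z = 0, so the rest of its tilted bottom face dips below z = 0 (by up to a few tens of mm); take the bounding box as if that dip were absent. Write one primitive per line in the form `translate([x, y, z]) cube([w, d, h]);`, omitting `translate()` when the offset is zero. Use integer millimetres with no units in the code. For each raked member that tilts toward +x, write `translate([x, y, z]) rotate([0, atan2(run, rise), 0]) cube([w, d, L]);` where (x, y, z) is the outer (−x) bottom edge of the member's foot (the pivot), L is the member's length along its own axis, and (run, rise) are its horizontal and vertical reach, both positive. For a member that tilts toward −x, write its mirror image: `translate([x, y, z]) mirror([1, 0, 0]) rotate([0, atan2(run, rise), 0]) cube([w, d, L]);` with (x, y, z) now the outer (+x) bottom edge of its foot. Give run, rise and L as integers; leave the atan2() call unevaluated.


// leg length = √(210² + 720²) = 750
// right-leg outer foot x = 2·210 + 119 = 539
// beam min-corner = (210, 0, 720)
translate([210, 0, 720]) cube([119, 1134, 73]);
translate([0, 96, 0]) rotate([0, atan2(210, 720), 0]) cube([30, 30, 750]);
translate([539, 96, 0]) mirror([1, 0, 0]) rotate([0, atan2(210, 720), 0]) cube([30, 30, 750]);
translate([0, 1008, 0]) rotate([0, atan2(210, 720), 0]) cube([30, 30, 750]);
translate([539, 1008, 0]) mirror([1, 0, 0]) rotate([0, atan2(210, 720), 0]) cube([30, 30, 750]);


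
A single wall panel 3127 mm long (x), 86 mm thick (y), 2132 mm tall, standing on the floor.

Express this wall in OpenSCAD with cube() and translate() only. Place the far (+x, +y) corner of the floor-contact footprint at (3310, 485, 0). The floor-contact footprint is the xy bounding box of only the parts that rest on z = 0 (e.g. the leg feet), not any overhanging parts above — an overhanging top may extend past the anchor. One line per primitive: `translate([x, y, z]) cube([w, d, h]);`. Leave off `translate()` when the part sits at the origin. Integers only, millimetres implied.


translate([183, 399, 0]) cube([3127, 86, 2132]);


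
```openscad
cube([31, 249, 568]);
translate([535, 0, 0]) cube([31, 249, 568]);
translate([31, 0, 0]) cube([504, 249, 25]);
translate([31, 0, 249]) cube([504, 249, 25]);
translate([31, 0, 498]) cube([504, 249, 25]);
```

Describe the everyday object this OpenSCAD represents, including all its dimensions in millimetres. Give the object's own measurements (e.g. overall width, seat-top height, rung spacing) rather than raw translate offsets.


An open bookshelf. Two side panels, each 31 mm thick, 249 mm deep and 568 mm tall, stand 566 mm apart (outside-to-outside). Between them sit 3 shelves, each 25 mm thick and 249 mm deep, spanning the full gap between the sides. The bottom shelf rests on the floor (its underside at z = 0) and the clear gap between one shelf's top and the next shelf's underside is 224 mm.


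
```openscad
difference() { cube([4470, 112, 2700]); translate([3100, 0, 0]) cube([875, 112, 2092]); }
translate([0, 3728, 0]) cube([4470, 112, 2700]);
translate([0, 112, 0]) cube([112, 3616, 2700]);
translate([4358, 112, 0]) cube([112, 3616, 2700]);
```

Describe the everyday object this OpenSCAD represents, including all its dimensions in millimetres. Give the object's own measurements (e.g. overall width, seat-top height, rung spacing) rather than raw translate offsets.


A single room: four walls, each 2700 mm tall and 112 mm thick, enclosing an outside footprint 4470×3840 mm (x × y), no floor or roof. The front and back walls (−y and +y sides) run the full x-width; the side walls fit between their inner faces. A door opening 875 mm wide and 2092 mm tall is cut through the front wall from the floor up, its −x edge 3100 mm from the wall's −x end.


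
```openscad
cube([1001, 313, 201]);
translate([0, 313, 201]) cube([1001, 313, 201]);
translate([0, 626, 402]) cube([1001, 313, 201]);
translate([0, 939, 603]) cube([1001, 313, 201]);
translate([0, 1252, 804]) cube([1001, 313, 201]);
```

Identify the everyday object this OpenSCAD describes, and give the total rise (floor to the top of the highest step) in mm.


A staircase. The total rise is 1005 mm.

5 identical blocks, each offset up and back from the previous — a staircase. Each step is 201 mm tall and there are 5 of them, so the total rise is 5 × 201 = 1005 mm.


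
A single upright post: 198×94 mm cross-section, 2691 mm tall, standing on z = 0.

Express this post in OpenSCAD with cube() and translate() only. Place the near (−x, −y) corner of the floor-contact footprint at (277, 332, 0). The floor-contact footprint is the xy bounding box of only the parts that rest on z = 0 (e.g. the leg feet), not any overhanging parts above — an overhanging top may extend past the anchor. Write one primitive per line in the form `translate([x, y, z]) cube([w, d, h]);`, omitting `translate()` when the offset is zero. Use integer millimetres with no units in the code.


translate([277, 332, 0]) cube([198, 94, 2691]);


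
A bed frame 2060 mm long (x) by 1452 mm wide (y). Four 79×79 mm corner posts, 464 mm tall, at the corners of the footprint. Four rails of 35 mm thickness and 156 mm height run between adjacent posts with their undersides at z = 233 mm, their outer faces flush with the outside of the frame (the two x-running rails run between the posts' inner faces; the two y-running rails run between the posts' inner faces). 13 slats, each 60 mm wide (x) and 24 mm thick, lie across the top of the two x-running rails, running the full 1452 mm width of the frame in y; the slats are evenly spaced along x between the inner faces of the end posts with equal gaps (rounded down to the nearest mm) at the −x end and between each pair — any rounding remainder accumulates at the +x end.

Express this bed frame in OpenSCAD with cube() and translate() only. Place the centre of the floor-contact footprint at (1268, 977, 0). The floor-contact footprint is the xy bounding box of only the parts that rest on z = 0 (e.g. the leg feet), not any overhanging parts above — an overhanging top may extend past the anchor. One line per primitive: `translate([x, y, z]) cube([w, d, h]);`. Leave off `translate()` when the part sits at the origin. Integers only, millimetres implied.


translate([238, 251, 0]) cube([79, 79, 464]);
translate([238, 1624, 0]) cube([79, 79, 464]);
translate([2219, 251, 0]) cube([79, 79, 464]);
translate([2219, 1624, 0]) cube([79, 79, 464]);
translate([317, 251, 233]) cube([1902, 35, 156]);
translate([317, 1668, 233]) cube([1902, 35, 156]);
translate([238, 330, 233]) cube([35, 1294, 156]);
translate([2263, 330, 233]) cube([35, 1294, 156]);
translate([397, 251, 389]) cube([60, 1452, 24]);
translate([537, 251, 389]) cube([60, 1452, 24]);
translate([677, 251, 389]) cube([60, 1452, 24]);
translate([817, 251, 389]) cube([60, 1452, 24]);
translate([957, 251, 389]) cube([60, 1452, 24]);
translate([1097, 251, 389]) cube([60, 1452, 24]);
translate([1237, 251, 389]) cube([60, 1452, 24]);
translate([1377, 251, 389]) cube([60, 1452, 24]);
translate([1517, 251, 389]) cube([60, 1452, 24]);
translate([1657, 251, 389]) cube([60, 1452, 24]);
translate([1797, 251, 389]) cube([60, 1452, 24]);
translate([1937, 251, 389]) cube([60, 1452, 24]);
translate([2077, 251, 389]) cube([60, 1452, 24]);


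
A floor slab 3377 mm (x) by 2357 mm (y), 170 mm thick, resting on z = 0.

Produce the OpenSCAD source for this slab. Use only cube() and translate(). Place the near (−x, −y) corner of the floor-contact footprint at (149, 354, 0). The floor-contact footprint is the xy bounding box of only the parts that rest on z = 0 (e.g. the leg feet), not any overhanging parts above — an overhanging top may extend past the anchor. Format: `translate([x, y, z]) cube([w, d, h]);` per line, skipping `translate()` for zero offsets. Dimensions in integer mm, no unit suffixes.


translate([149, 354, 0]) cube([3377, 2357, 170]);


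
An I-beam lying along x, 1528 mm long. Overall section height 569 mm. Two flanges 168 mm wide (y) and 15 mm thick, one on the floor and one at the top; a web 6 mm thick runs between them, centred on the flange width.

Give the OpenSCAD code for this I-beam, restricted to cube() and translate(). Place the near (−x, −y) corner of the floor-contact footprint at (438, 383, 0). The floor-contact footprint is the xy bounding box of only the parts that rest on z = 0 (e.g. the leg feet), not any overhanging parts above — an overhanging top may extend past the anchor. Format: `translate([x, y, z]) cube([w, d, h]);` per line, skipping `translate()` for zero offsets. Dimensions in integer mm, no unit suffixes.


translate([438, 383, 0]) cube([1528, 168, 15]);
translate([438, 464, 15]) cube([1528, 6, 539]);
translate([438, 383, 554]) cube([1528, 168, 15]);


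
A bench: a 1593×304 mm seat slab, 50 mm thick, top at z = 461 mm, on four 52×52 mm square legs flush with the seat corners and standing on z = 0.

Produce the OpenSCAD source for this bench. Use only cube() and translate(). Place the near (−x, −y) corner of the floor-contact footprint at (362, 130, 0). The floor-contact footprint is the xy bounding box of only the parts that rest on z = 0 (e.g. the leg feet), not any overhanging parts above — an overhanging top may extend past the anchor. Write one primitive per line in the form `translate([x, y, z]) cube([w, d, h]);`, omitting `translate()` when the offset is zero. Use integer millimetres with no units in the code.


translate([362, 130, 411]) cube([1593, 304, 50]);
translate([362, 130, 0]) cube([52, 52, 411]);
translate([362, 382, 0]) cube([52, 52, 411]);
translate([1903, 130, 0]) cube([52, 52, 411]);
translate([1903, 382, 0]) cube([52, 52, 411]);


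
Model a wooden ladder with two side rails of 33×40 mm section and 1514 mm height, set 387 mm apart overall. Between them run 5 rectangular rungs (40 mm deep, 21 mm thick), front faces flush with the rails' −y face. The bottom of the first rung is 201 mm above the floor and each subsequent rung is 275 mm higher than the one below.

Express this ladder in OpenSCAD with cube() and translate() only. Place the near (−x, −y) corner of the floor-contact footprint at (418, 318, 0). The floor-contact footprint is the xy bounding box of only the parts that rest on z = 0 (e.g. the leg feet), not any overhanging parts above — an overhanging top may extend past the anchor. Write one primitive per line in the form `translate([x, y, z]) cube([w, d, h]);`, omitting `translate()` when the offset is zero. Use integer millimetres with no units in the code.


translate([418, 318, 0]) cube([33, 40, 1514]);
translate([772, 318, 0]) cube([33, 40, 1514]);
translate([451, 318, 201]) cube([321, 40, 21]);
translate([451, 318, 476]) cube([321, 40, 21]);
translate([451, 318, 751]) cube([321, 40, 21]);
translate([451, 318, 1026]) cube([321, 40, 21]);
translate([451, 318, 1301]) cube([321, 40, 21]);


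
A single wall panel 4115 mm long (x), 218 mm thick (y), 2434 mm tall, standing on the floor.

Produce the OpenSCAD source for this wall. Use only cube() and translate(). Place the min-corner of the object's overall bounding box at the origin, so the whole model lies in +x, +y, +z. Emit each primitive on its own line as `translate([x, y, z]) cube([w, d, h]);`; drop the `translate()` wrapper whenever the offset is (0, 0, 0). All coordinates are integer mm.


cube([4115, 218, 2434]);


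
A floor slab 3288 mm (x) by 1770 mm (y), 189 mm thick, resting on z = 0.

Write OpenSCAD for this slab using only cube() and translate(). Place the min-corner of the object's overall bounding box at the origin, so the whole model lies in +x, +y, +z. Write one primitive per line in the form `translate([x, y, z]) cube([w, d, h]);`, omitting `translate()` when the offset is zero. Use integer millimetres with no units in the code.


cube([3288, 1770, 189]);


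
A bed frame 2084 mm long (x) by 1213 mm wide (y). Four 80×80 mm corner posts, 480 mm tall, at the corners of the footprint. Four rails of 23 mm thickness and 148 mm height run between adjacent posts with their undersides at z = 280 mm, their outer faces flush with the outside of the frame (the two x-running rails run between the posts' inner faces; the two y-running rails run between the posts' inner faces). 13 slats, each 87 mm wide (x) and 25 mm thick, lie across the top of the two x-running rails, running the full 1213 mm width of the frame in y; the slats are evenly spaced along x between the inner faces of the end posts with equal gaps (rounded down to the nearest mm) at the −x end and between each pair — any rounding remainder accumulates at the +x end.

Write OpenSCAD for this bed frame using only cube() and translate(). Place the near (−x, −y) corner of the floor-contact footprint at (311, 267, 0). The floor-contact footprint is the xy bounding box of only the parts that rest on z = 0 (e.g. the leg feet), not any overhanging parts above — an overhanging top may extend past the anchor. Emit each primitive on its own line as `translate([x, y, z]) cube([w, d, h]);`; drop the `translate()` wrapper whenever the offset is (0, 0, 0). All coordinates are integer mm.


translate([311, 267, 0]) cube([80, 80, 480]);
translate([311, 1400, 0]) cube([80, 80, 480]);
translate([2315, 267, 0]) cube([80, 80, 480]);
translate([2315, 1400, 0]) cube([80, 80, 480]);
translate([391, 267, 280]) cube([1924, 23, 148]);
translate([391, 1457, 280]) cube([1924, 23, 148]);
translate([311, 347, 280]) cube([23, 1053, 148]);
translate([2372, 347, 280]) cube([23, 1053, 148]);
translate([447, 267, 428]) cube([87, 1213, 25]);
translate([590, 267, 428]) cube([87, 1213, 25]);
translate([733, 267, 428]) cube([87, 1213, 25]);
translate([876, 267, 428]) cube([87, 1213, 25]);
translate([1019, 267, 428]) cube([87, 1213, 25]);
translate([1162, 267, 428]) cube([87, 1213, 25]);
translate([1305, 267, 428]) cube([87, 1213, 25]);
translate([1448, 267, 428]) cube([87, 1213, 25]);
translate([1591, 267, 428]) cube([87, 1213, 25]);
translate([1734, 267, 428]) cube([87, 1213, 25]);
translate([1877, 267, 428]) cube([87, 1213, 25]);
translate([2020, 267, 428]) cube([87, 1213, 25]);
translate([2163, 267, 428]) cube([87, 1213, 25]);


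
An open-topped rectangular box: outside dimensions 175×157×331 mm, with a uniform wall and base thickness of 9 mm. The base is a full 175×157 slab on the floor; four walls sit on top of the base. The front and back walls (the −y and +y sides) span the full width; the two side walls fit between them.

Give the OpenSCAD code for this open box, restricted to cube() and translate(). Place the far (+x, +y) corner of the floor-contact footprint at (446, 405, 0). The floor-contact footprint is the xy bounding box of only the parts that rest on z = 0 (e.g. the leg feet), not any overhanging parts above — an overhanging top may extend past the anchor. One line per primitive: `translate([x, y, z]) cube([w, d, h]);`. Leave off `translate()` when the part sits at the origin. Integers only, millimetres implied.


translate([271, 248, 0]) cube([175, 157, 9]);
translate([271, 248, 9]) cube([175, 9, 322]);
translate([271, 396, 9]) cube([175, 9, 322]);
translate([271, 257, 9]) cube([9, 139, 322]);
translate([437, 257, 9]) cube([9, 139, 322]);


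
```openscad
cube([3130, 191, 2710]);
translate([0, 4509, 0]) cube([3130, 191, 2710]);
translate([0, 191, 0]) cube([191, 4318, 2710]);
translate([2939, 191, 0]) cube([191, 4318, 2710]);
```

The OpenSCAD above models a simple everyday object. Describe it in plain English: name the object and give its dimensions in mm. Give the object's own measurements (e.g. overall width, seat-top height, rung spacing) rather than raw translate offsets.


The wall frame of a small rectangular building: four walls, each 2710 mm tall and 191 mm thick, enclosing a footprint 3130 mm (x) by 4700 mm (y) outside-to-outside, with no floor or roof. The front and back walls (the −y and +y sides) span the full width; the two side walls fit between them.


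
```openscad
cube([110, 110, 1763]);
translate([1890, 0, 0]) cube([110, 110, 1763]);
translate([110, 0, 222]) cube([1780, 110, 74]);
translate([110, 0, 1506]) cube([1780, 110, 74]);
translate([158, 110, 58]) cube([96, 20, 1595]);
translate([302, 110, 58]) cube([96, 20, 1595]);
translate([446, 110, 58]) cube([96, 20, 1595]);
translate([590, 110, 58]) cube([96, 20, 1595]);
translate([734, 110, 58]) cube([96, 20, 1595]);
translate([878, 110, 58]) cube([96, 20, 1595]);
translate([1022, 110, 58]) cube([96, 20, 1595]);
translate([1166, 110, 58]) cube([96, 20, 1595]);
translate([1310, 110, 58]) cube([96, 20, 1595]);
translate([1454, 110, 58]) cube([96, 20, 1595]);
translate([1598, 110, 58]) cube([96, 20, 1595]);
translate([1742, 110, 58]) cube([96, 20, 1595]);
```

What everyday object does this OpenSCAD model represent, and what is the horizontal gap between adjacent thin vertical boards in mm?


A fence section. The picket gap is 48 mm.

Two posts, two rails, 12 pickets — a fence section. Span 1780 mm holds 12 pickets of 96 mm with 13 equal gaps: ⌊(1780 − 12·96) / 13⌋ = 48 mm.


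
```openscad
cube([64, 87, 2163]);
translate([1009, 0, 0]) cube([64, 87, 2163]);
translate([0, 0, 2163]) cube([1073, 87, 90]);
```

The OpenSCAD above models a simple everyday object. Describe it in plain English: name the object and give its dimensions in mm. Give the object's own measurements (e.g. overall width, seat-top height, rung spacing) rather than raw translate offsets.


A door frame. The clear opening is 945 mm wide and 2163 mm high. Two 64 mm wide jambs, 87 mm deep, stand either side of the opening from the floor to the top of the opening. A 90 mm thick head sits across the top of both jambs, spanning the full outside width of the frame.


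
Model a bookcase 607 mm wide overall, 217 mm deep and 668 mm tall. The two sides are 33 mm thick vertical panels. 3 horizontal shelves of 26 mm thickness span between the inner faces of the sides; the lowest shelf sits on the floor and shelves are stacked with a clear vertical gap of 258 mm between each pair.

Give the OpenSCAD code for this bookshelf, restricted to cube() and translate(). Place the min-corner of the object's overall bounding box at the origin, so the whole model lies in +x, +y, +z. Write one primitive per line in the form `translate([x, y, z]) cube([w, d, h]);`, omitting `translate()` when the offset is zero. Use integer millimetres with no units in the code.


cube([33, 217, 668]);
translate([574, 0, 0]) cube([33, 217, 668]);
translate([33, 0, 0]) cube([541, 217, 26]);
translate([33, 0, 284]) cube([541, 217, 26]);
translate([33, 0, 568]) cube([541, 217, 26]);


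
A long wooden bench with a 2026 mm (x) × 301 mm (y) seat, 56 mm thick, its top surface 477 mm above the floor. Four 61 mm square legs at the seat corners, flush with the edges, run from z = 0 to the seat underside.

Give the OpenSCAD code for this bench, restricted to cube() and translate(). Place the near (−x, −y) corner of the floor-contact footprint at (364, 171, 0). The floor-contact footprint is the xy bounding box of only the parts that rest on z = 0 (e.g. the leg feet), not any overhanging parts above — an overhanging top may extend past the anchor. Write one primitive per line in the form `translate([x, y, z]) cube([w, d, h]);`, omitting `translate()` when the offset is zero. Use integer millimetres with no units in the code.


translate([364, 171, 421]) cube([2026, 301, 56]);
translate([364, 171, 0]) cube([61, 61, 421]);
translate([364, 411, 0]) cube([61, 61, 421]);
translate([2329, 171, 0]) cube([61, 61, 421]);
translate([2329, 411, 0]) cube([61, 61, 421]);


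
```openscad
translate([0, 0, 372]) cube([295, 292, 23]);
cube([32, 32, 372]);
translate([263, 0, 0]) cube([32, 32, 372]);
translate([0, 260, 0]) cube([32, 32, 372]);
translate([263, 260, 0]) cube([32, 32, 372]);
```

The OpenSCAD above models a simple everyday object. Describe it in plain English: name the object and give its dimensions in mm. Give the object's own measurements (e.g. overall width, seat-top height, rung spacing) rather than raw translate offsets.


A simple wooden stool: a rectangular seat 295 mm (x) by 292 mm (y), 23 mm thick, top face at z = 395 mm, on four square legs, each 32×32 mm in cross-section. The legs rest on z = 0, each flush with a corner of the seat.


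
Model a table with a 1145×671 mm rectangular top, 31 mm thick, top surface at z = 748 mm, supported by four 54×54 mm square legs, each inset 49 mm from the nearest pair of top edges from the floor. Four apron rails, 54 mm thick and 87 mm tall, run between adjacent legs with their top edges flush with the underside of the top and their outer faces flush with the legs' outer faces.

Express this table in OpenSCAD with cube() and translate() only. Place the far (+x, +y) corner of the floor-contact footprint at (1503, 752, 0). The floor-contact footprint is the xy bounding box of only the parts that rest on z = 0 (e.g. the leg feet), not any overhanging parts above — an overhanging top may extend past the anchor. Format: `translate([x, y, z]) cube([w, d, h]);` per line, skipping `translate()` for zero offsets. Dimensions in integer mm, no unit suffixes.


// leg_h = 748 - 31 = 717
// apron z = 717 - 87 = 630
translate([407, 130, 717]) cube([1145, 671, 31]);
translate([456, 179, 0]) cube([54, 54, 717]);
translate([1449, 179, 0]) cube([54, 54, 717]);
translate([456, 698, 0]) cube([54, 54, 717]);
translate([1449, 698, 0]) cube([54, 54, 717]);
translate([510, 179, 630]) cube([939, 54, 87]);
translate([510, 698, 630]) cube([939, 54, 87]);
translate([456, 233, 630]) cube([54, 465, 87]);
translate([1449, 233, 630]) cube([54, 465, 87]);


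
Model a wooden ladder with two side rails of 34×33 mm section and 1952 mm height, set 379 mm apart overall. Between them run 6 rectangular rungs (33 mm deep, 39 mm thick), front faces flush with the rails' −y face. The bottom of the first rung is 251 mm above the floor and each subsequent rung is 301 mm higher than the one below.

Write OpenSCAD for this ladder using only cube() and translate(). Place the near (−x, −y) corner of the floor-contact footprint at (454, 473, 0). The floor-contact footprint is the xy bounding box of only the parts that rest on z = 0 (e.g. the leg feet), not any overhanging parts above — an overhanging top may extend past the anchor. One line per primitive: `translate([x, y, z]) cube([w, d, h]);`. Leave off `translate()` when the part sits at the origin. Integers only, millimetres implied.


// rung span = 379 - 2*34 = 311
// rung[k] z = 251 + k*301
translate([454, 473, 0]) cube([34, 33, 1952]);
translate([799, 473, 0]) cube([34, 33, 1952]);
translate([488, 473, 251]) cube([311, 33, 39]);
translate([488, 473, 552]) cube([311, 33, 39]);
translate([488, 473, 853]) cube([311, 33, 39]);
translate([488, 473, 1154]) cube([311, 33, 39]);
translate([488, 473, 1455]) cube([311, 33, 39]);
translate([488, 473, 1756]) cube([311, 33, 39]);


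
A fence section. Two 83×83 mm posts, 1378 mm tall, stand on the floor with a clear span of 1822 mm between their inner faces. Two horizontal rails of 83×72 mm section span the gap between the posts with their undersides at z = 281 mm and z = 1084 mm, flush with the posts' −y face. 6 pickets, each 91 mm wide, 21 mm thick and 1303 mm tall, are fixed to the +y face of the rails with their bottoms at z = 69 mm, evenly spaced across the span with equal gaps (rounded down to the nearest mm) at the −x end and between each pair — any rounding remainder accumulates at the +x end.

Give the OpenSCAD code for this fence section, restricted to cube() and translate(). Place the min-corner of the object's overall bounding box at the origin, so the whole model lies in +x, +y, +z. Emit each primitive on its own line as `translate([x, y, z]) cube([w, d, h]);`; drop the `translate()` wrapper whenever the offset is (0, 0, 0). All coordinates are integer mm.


cube([83, 83, 1378]);
translate([1905, 0, 0]) cube([83, 83, 1378]);
translate([83, 0, 281]) cube([1822, 83, 72]);
translate([83, 0, 1084]) cube([1822, 83, 72]);
translate([265, 83, 69]) cube([91, 21, 1303]);
translate([538, 83, 69]) cube([91, 21, 1303]);
translate([811, 83, 69]) cube([91, 21, 1303]);
translate([1084, 83, 69]) cube([91, 21, 1303]);
translate([1357, 83, 69]) cube([91, 21, 1303]);
translate([1630, 83, 69]) cube([91, 21, 1303]);


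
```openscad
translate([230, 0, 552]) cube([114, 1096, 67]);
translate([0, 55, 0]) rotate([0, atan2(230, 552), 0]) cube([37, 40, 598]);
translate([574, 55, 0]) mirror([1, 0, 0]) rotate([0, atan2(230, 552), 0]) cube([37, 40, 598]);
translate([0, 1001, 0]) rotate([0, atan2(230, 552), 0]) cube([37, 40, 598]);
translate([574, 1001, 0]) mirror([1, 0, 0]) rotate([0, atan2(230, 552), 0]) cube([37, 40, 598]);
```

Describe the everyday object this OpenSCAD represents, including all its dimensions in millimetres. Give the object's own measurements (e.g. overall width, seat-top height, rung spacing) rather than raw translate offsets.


A sawhorse. A 114×1096×67 mm beam (x, y, z) sits on two A-frame leg pairs. Each pair is two raked legs of 37×40 mm section (40 mm along y) splaying symmetrically in x. Each leg rises 552 mm vertically over 230 mm of horizontal reach and is 598 mm long along its own axis. Every leg's outer bottom edge rests on the floor and its outer top edge meets a bottom edge of the beam — the left legs (tilting toward +x) meet the beam's −x bottom edge, the right legs (their mirror images, tilting toward −x) meet its +x bottom edge — so the leg tops tuck under the beam, the beam's underside is 552 mm above the floor, and the feet are 574 mm apart outside-to-outside with the beam centred between them. The two leg pairs are set in 55 mm from either end of the beam.


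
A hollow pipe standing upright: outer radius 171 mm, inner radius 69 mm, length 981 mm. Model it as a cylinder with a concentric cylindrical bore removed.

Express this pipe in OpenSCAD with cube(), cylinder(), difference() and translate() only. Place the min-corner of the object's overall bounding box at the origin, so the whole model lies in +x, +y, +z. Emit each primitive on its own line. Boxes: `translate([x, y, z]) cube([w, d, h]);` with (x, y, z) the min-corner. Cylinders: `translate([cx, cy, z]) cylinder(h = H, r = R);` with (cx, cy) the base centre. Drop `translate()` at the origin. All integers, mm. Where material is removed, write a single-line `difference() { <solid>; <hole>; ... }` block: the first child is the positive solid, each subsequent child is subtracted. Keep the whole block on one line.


difference() { translate([171, 171, 0]) cylinder(h = 981, r = 171); translate([171, 171, 0]) cylinder(h = 981, r = 69); }
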